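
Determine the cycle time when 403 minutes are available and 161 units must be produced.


Cycle time = available time / demand
= 403 / 161
= 2.50 min/unit


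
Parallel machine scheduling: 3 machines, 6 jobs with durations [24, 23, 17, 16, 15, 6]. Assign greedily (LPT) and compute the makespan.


Jobs (LPT sorted): [24, 23, 17, 16, 15, 6]
Machines: 3
  J=24 → Machine 1 (load: 0+24=24)
  J=23 → Machine 2 (load: 0+23=23)
  J=17 → Machine 3 (load: 0+17=17)
  J=16 → Machine 3 (load: 17+16=33)
  J=15 → Machine 2 (load: 23+15=38)
  J=6 → Machine 1 (load: 24+6=30)
Machine loads: [30, 38, 33]
Makespan = max = 38 time units


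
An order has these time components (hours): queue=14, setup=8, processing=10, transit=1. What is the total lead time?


Lead time = queue + setup + processing + transit
= 14 + 8 + 10 + 1
= 33 hours


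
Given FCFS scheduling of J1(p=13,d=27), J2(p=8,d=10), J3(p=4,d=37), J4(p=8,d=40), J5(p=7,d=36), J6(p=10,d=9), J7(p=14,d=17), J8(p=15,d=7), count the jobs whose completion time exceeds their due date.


Completion vs due date:
  J1: C=13, d=27 → on time
  J2: C=21, d=10 → TARDY
  J3: C=25, d=37 → on time
  J4: C=33, d=40 → on time
  J5: C=40, d=36 → TARDY
  J6: C=50, d=9 → TARDY
  J7: C=64, d=17 → TARDY
  J8: C=79, d=7 → TARDY
Tardy jobs: J2, J5, J6, J7, J8
Count = 5


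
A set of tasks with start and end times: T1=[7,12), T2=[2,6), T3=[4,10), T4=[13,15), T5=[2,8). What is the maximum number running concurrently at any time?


Check each time point for overlaps:
  t=4: 3 tasks active (T2, T3, T5)
Max concurrent = 3


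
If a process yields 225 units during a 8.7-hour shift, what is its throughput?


Throughput = units / time
= 225 / 8.7
= 25.9 units/hour


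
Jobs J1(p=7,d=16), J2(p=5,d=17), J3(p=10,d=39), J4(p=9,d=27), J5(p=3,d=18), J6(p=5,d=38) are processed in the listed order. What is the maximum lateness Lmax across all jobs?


Lateness per job (L = C - d):
  J1: C=7, d=16, L=-9
  J2: C=12, d=17, L=-5
  J3: C=22, d=39, L=-17
  J4: C=31, d=27, L=4
  J5: C=34, d=18, L=16
  J6: C=39, d=38, L=1
Lmax = max(-9, -5, -17, 4, 16, 1)
= 16


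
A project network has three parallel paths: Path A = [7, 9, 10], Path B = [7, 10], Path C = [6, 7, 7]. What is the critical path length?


Path A: 7 + 9 + 10 = 26
Path B: 7 + 10 = 17
Path C: 6 + 7 + 7 = 20
Critical path = longest = max(26, 17, 20)
= 26 (Path A)


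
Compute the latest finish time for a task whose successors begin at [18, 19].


LF = min of all successor start times
Successors start at: [18, 19]
LF = min(18, 19)
= 18


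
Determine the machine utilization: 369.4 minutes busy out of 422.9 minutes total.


Utilization = busy / total × 100
= 369.4 / 422.9 × 100
= 87.3%


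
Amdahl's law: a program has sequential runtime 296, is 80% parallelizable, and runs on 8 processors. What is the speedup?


Amdahl's law: T_p = T × ((1-p) + p/N)
= 296 × ((1-0.8) + 0.8/8)
= 296 × (0.20 + 0.1000)
= 296 × 0.3000
= 88.80
Speedup = 296/88.80
= 3.33×


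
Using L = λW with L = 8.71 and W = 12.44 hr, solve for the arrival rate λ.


Little's law: L = λW → λ = L / W
= 8.71 / 12.44
= 0.70 per hour


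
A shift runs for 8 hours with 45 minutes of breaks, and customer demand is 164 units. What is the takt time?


Available = 8×60 - 45 = 435 min
Takt time = 435 / 164
= 2.65 min/unit


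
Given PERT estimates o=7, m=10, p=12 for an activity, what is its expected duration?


te = (o + 4m + p) / 6
= (7 + 4×10 + 12) / 6
= (7 + 40 + 12) / 6
= 59 / 6
= 9.83


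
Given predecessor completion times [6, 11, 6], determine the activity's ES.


ES = max of all predecessor completion times
Predecessors: [6, 11, 6]
ES = max(6, 11, 6)
= 11


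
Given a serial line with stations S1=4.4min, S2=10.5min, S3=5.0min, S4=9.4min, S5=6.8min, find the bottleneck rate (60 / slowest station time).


Bottleneck = longest station time
Station times: [4.4, 10.5, 5.0, 9.4, 6.8]
Max = 10.5 min
Rate = 60 / 10.5
= 5.71 units/hour (bottleneck: 10.5min)


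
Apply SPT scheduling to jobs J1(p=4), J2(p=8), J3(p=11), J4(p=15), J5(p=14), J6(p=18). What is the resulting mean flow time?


SPT order: J1 → J2 → J3 → J5 → J4 → J6
Completion times:
  J1: C=4
  J2: C=12
  J3: C=23
  J5: C=37
  J4: C=52
  J6: C=70
Sum = 198, n = 6
Mean flow = 198/6
= 33.00


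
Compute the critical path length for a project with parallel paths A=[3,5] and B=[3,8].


Path A: 3 + 5 = 8
Path B: 3 + 8 = 11
Critical path = longest = max(8, 11)
= 11 (Path B)


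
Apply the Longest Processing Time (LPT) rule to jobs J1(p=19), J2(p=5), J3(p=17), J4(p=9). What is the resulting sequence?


LPT: sort by longest processing time first
  J1: p=19
  J3: p=17
  J4: p=9
  J2: p=5
Order: J1 → J3 → J4 → J2


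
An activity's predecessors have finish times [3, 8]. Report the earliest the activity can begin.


ES = max of all predecessor completion times
Predecessors: [3, 8]
ES = max(3, 8)
= 8


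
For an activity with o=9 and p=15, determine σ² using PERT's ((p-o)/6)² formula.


σ² = ((p - o) / 6)² = (p - o)² / 36
= (15 - 9)² / 36
= 6² / 36
= 36 / 36
= 1.0000


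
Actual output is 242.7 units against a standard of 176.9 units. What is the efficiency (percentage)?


Efficiency = (actual / standard) × 100
= (242.7 / 176.9) × 100
= 137.2%


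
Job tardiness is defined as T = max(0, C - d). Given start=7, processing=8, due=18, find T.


Completion = start + processing = 7 + 8 = 15
Tardiness = max(0, C - d) = max(0, 15 - 18)
= max(0, -3)
= 0


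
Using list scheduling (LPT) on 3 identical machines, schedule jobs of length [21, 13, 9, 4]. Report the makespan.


Jobs (LPT sorted): [21, 13, 9, 4]
Machines: 3
  J=21 → Machine 1 (load: 0+21=21)
  J=13 → Machine 2 (load: 0+13=13)
  J=9 → Machine 3 (load: 0+9=9)
  J=4 → Machine 3 (load: 9+4=13)
Machine loads: [21, 13, 13]
Makespan = max = 21 time units


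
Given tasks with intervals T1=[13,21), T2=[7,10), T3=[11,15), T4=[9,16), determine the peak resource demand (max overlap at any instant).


Check each time point for overlaps:
  t=13: 3 tasks active (T1, T3, T4)
Max concurrent = 3


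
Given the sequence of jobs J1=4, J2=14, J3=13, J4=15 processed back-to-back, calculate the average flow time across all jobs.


Completion times:
  J1: completes at 4
  J2: completes at 18
  J3: completes at 31
  J4: completes at 46
Sum = 99
Average = 99/4
= 24.75


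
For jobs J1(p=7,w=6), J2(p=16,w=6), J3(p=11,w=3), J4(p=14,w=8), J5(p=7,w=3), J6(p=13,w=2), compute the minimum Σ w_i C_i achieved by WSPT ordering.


WSPT order (by p/w): J1 → J4 → J5 → J2 → J3 → J6
  J1: C=7, w·C=6×7=42
  J4: C=21, w·C=8×21=168
  J5: C=28, w·C=3×28=84
  J2: C=44, w·C=6×44=264
  J3: C=55, w·C=3×55=165
  J6: C=68, w·C=2×68=136
Σ w·C = 859
= 859


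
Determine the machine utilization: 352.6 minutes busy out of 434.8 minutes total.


Utilization = busy / total × 100
= 352.6 / 434.8 × 100
= 81.1%


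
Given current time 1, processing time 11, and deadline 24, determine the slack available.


Slack = due - current_time - processing
= 24 - 1 - 11
= 12


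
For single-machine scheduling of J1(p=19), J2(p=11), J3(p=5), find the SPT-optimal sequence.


SPT: sort by shortest processing time
  J3: p=5
  J2: p=11
  J1: p=19
Order: J3 → J2 → J1


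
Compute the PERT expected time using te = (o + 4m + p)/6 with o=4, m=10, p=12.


te = (o + 4m + p) / 6
= (4 + 4×10 + 12) / 6
= (4 + 40 + 12) / 6
= 56 / 6
= 9.33


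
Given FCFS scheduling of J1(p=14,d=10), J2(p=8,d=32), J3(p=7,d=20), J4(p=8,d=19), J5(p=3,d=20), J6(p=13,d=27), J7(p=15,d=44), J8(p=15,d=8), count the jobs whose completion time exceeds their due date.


Completion vs due date:
  J1: C=14, d=10 → TARDY
  J2: C=22, d=32 → on time
  J3: C=29, d=20 → TARDY
  J4: C=37, d=19 → TARDY
  J5: C=40, d=20 → TARDY
  J6: C=53, d=27 → TARDY
  J7: C=68, d=44 → TARDY
  J8: C=83, d=8 → TARDY
Tardy jobs: J1, J3, J4, J5, J6, J7, J8
Count = 7


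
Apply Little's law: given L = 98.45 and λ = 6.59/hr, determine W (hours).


Little's law: L = λW → W = L / λ
= 98.45 / 6.59
= 14.94 hours


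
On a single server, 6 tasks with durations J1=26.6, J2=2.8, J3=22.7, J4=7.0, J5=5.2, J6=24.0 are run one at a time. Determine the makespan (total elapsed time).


Sequential makespan: sum all processing times
= 26.6 + 2.8 + 22.7 + 7.0 + 5.2 + 24.0
= 88.3 time units


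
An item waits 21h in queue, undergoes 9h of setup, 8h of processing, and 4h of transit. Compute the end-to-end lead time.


Lead time = queue + setup + processing + transit
= 21 + 9 + 8 + 4
= 42 hours


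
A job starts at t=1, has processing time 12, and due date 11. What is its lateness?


Completion = 1 + 12 = 13
Lateness = C - d = 13 - 11
= 2


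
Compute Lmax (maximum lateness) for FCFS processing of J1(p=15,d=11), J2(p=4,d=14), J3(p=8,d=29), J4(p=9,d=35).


Lateness per job (L = C - d):
  J1: C=15, d=11, L=4
  J2: C=19, d=14, L=5
  J3: C=27, d=29, L=-2
  J4: C=36, d=35, L=1
Lmax = max(4, 5, -2, 1)
= 5


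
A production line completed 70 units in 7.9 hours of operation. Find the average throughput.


Throughput = units / time
= 70 / 7.9
= 8.9 units/hour


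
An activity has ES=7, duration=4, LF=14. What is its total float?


EF = ES + duration = 7 + 4 = 11
LS = LF - duration = 14 - 4 = 10
Total Float = LF - EF = 14 - 11
(or LS - ES = 10 - 7)
= 3


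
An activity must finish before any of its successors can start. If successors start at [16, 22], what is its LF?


LF = min of all successor start times
Successors start at: [16, 22]
LF = min(16, 22)
= 16


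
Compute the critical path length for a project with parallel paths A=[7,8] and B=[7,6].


Path A: 7 + 8 = 15
Path B: 7 + 6 = 13
Critical path = longest = max(15, 13)
= 15 (Path A)


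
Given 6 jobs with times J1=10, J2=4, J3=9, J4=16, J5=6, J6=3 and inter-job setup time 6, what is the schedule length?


Makespan = Σ processing + (n-1) × setup
= (10 + 4 + 9 + 16 + 6 + 3) + (6-1)×6
= 48 + 30
= 78 time units


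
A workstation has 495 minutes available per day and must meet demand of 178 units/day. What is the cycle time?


Cycle time = available time / demand
= 495 / 178
= 2.78 min/unit


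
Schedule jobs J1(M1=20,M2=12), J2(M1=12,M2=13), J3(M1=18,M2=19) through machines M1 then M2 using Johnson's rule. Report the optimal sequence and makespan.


Johnson's rule:
Group 1 (M1≤M2, sort by M1): ['J2', 'J3']
Group 2 (M1>M2, sort desc M2): ['J1']
Sequence: J2 → J3 → J1
Makespan calculation:
  J2: M1 done=12, M2 done=25
  J3: M1 done=30, M2 done=49
  J1: M1 done=50, M2 done=62
= Sequence: J2 → J3 → J1, Makespan: 62


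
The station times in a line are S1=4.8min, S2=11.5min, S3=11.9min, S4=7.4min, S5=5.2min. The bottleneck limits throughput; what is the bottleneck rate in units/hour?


Bottleneck = longest station time
Station times: [4.8, 11.5, 11.9, 7.4, 5.2]
Max = 11.9 min
Rate = 60 / 11.9
= 5.04 units/hour (bottleneck: 11.9min)


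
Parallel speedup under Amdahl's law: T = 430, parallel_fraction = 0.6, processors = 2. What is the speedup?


Amdahl's law: T_p = T × ((1-p) + p/N)
= 430 × ((1-0.6) + 0.6/2)
= 430 × (0.40 + 0.3000)
= 430 × 0.7000
= 301.00
Speedup = 430/301.00
= 1.43×


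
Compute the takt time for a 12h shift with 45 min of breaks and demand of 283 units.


Available = 12×60 - 45 = 675 min
Takt time = 675 / 283
= 2.39 min/unit


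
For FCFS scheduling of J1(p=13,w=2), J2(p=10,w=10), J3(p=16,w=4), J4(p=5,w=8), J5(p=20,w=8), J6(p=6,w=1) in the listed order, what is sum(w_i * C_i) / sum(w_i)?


Completion times:
  J1: C=13, w×C=2×13=26
  J2: C=23, w×C=10×23=230
  J3: C=39, w×C=4×39=156
  J4: C=44, w×C=8×44=352
  J5: C=64, w×C=8×64=512
  J6: C=70, w×C=1×70=70
Sum w×C = 1346
Sum w = 33
Weighted avg = 1346/33
= 40.79


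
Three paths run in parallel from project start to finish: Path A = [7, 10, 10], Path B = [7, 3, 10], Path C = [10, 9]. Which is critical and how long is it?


Path A: 7 + 10 + 10 = 27
Path B: 7 + 3 + 10 = 20
Path C: 10 + 9 = 19
Critical path = longest = max(27, 20, 19)
= 27 (Path A)


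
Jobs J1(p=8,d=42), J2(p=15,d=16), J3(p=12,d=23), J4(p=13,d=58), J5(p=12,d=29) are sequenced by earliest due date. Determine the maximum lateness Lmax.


EDD order: J2 → J3 → J5 → J1 → J4
Completion and lateness:
  J2: C=15, d=16, L=15-16=-1
  J3: C=27, d=23, L=27-23=4
  J5: C=39, d=29, L=39-29=10
  J1: C=47, d=42, L=47-42=5
  J4: C=60, d=58, L=60-58=2
Lmax = max(-1, 4, 10, 5, 2)
= 10


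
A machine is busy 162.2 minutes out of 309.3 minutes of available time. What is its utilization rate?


Utilization = busy / total × 100
= 162.2 / 309.3 × 100
= 52.4%


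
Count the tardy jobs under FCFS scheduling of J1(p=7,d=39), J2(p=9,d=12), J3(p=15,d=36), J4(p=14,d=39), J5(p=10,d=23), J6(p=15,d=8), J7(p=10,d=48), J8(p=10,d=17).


Completion vs due date:
  J1: C=7, d=39 → on time
  J2: C=16, d=12 → TARDY
  J3: C=31, d=36 → on time
  J4: C=45, d=39 → TARDY
  J5: C=55, d=23 → TARDY
  J6: C=70, d=8 → TARDY
  J7: C=80, d=48 → TARDY
  J8: C=90, d=17 → TARDY
Tardy jobs: J2, J4, J5, J6, J7, J8
Count = 6


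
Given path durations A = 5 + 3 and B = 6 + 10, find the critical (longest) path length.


Path A: 5 + 3 = 8
Path B: 6 + 10 = 16
Critical path = longest = max(8, 16)
= 16 (Path B)


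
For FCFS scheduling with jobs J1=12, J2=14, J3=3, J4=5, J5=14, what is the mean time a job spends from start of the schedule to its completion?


Completion times:
  J1: completes at 12
  J2: completes at 26
  J3: completes at 29
  J4: completes at 34
  J5: completes at 48
Sum = 149
Average = 149/5
= 29.80


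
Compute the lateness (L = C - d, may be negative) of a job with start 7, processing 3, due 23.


Completion = 7 + 3 = 10
Lateness = C - d = 10 - 23
= -13


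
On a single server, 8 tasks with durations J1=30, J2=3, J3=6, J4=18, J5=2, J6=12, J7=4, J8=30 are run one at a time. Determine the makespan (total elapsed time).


Sequential makespan: sum all processing times
= 30 + 3 + 6 + 18 + 2 + 12 + 4 + 30
= 105 time units


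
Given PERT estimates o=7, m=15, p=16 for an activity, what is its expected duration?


te = (o + 4m + p) / 6
= (7 + 4×15 + 16) / 6
= (7 + 60 + 16) / 6
= 83 / 6
= 13.83


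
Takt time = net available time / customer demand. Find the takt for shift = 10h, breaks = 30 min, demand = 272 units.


Available = 10×60 - 30 = 570 min
Takt time = 570 / 272
= 2.10 min/unit


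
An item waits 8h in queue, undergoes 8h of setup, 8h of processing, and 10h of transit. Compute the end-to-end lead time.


Lead time = queue + setup + processing + transit
= 8 + 8 + 8 + 10
= 34 hours


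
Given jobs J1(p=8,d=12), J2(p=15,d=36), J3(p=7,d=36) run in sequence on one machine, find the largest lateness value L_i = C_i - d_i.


Lateness per job (L = C - d):
  J1: C=8, d=12, L=-4
  J2: C=23, d=36, L=-13
  J3: C=30, d=36, L=-6
Lmax = max(-4, -13, -6)
= -4


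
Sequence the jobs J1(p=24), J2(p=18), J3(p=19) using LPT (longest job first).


LPT: sort by longest processing time first
  J1: p=24
  J3: p=19
  J2: p=18
Order: J1 → J3 → J2


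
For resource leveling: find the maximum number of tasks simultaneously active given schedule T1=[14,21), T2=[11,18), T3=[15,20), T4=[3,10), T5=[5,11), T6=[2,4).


Check each time point for overlaps:
  t=15: 3 tasks active (T1, T2, T3)
Max concurrent = 3


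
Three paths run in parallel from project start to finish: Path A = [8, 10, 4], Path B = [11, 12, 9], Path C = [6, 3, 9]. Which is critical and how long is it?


Path A: 8 + 10 + 4 = 22
Path B: 11 + 12 + 9 = 32
Path C: 6 + 3 + 9 = 18
Critical path = longest = max(22, 32, 18)
= 32 (Path B)


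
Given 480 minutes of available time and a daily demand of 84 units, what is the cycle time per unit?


Cycle time = available time / demand
= 480 / 84
= 5.71 min/unit


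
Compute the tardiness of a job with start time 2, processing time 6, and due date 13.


Completion = start + processing = 2 + 6 = 8
Tardiness = max(0, C - d) = max(0, 8 - 13)
= max(0, -5)
= 0


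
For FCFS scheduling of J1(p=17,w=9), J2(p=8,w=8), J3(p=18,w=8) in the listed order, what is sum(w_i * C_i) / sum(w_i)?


Completion times:
  J1: C=17, w×C=9×17=153
  J2: C=25, w×C=8×25=200
  J3: C=43, w×C=8×43=344
Sum w×C = 697
Sum w = 25
Weighted avg = 697/25
= 27.88


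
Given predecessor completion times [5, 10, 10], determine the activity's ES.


ES = max of all predecessor completion times
Predecessors: [5, 10, 10]
ES = max(5, 10, 10)
= 10


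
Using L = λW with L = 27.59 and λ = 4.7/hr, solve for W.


Little's law: L = λW → W = L / λ
= 27.59 / 4.7
= 5.87 hours


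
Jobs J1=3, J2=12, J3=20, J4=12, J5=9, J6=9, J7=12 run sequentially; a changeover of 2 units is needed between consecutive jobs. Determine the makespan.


Makespan = Σ processing + (n-1) × setup
= (3 + 12 + 20 + 12 + 9 + 9 + 12) + (7-1)×2
= 77 + 12
= 89 time units


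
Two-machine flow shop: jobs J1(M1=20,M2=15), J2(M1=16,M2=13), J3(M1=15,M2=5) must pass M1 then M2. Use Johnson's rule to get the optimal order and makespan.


Johnson's rule:
Group 1 (M1≤M2, sort by M1): []
Group 2 (M1>M2, sort desc M2): ['J1', 'J2', 'J3']
Sequence: J1 → J2 → J3
Makespan calculation:
  J1: M1 done=20, M2 done=35
  J2: M1 done=36, M2 done=49
  J3: M1 done=51, M2 done=56
= Sequence: J1 → J2 → J3, Makespan: 56


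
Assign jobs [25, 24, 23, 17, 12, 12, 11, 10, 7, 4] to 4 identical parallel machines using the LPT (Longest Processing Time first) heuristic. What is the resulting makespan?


Jobs (LPT sorted): [25, 24, 23, 17, 12, 12, 11, 10, 7, 4]
Machines: 4
  J=25 → Machine 1 (load: 0+25=25)
  J=24 → Machine 2 (load: 0+24=24)
  J=23 → Machine 3 (load: 0+23=23)
  J=17 → Machine 4 (load: 0+17=17)
  J=12 → Machine 4 (load: 17+12=29)
  J=12 → Machine 3 (load: 23+12=35)
  J=11 → Machine 2 (load: 24+11=35)
  J=10 → Machine 1 (load: 25+10=35)
  J=7 → Machine 4 (load: 29+7=36)
  J=4 → Machine 1 (load: 35+4=39)
Machine loads: [39, 35, 35, 36]
Makespan = max = 39 time units


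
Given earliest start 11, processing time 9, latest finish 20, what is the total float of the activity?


EF = ES + duration = 11 + 9 = 20
LS = LF - duration = 20 - 9 = 11
Total Float = LF - EF = 20 - 20
(or LS - ES = 11 - 11)
= 0


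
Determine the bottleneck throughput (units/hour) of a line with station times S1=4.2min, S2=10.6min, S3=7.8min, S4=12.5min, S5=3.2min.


Bottleneck = longest station time
Station times: [4.2, 10.6, 7.8, 12.5, 3.2]
Max = 12.5 min
Rate = 60 / 12.5
= 4.80 units/hour (bottleneck: 12.5min)


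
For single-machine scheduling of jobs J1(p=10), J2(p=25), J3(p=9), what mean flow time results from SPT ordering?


SPT order: J3 → J1 → J2
Completion times:
  J3: C=9
  J1: C=19
  J2: C=44
Sum = 72, n = 3
Mean flow = 72/3
= 24.00


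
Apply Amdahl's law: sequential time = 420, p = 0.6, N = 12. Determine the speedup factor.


Amdahl's law: T_p = T × ((1-p) + p/N)
= 420 × ((1-0.6) + 0.6/12)
= 420 × (0.40 + 0.0500)
= 420 × 0.4500
= 189.00
Speedup = 420/189.00
= 2.22×


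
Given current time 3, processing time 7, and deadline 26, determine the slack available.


Slack = due - current_time - processing
= 26 - 3 - 7
= 16


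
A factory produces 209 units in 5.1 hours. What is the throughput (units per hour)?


Throughput = units / time
= 209 / 5.1
= 41.0 units/hour


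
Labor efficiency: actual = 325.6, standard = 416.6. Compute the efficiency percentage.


Efficiency = (actual / standard) × 100
= (325.6 / 416.6) × 100
= 78.2%


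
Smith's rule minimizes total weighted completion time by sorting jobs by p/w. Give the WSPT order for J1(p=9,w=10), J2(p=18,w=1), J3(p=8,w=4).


WSPT (Smith's rule): sort by p/w ascending
  J1: p/w = 9/10 = 0.900
  J3: p/w = 8/4 = 2.000
  J2: p/w = 18/1 = 18.000
Order: J1 → J3 → J2


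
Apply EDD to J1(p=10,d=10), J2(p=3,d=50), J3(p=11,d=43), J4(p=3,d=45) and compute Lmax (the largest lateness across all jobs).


EDD order: J1 → J3 → J4 → J2
Completion and lateness:
  J1: C=10, d=10, L=10-10=0
  J3: C=21, d=43, L=21-43=-22
  J4: C=24, d=45, L=24-45=-21
  J2: C=27, d=50, L=27-50=-23
Lmax = max(0, -22, -21, -23)
= 0


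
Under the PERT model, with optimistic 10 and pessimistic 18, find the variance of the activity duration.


σ² = ((p - o) / 6)² = (p - o)² / 36
= (18 - 10)² / 36
= 8² / 36
= 64 / 36
= 1.7778


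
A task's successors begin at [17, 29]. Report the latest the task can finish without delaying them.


LF = min of all successor start times
Successors start at: [17, 29]
LF = min(17, 29)
= 17


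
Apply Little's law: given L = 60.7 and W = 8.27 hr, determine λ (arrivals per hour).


Little's law: L = λW → λ = L / W
= 60.7 / 8.27
= 7.34 per hour


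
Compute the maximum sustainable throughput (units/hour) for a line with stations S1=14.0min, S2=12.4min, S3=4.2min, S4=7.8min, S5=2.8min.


Bottleneck = longest station time
Station times: [14.0, 12.4, 4.2, 7.8, 2.8]
Max = 14.0 min
Rate = 60 / 14.0
= 4.29 units/hour (bottleneck: 14.0min)


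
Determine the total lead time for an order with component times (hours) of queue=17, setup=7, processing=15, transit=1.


Lead time = queue + setup + processing + transit
= 17 + 7 + 15 + 1
= 40 hours


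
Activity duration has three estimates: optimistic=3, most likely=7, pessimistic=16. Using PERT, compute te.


te = (o + 4m + p) / 6
= (3 + 4×7 + 16) / 6
= (3 + 28 + 16) / 6
= 47 / 6
= 7.83


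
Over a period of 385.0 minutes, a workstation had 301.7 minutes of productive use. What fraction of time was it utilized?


Utilization = busy / total × 100
= 301.7 / 385.0 × 100
= 78.4%


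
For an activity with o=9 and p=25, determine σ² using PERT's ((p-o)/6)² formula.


σ² = ((p - o) / 6)² = (p - o)² / 36
= (25 - 9)² / 36
= 16² / 36
= 256 / 36
= 7.1111


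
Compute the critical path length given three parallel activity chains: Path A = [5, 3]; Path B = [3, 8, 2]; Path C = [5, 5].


Path A: 5 + 3 = 8
Path B: 3 + 8 + 2 = 13
Path C: 5 + 5 = 10
Critical path = longest = max(8, 13, 10)
= 13 (Path B)


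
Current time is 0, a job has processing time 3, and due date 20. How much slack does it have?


Slack = due - current_time - processing
= 20 - 0 - 3
= 17


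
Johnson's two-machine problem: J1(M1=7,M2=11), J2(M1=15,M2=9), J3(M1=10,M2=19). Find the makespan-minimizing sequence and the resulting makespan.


Johnson's rule:
Group 1 (M1≤M2, sort by M1): ['J1', 'J3']
Group 2 (M1>M2, sort desc M2): ['J2']
Sequence: J1 → J3 → J2
Makespan calculation:
  J1: M1 done=7, M2 done=18
  J3: M1 done=17, M2 done=37
  J2: M1 done=32, M2 done=46
= Sequence: J1 → J3 → J2, Makespan: 46


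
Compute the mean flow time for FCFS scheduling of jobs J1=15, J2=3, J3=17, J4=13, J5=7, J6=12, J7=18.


Completion times:
  J1: completes at 15
  J2: completes at 18
  J3: completes at 35
  J4: completes at 48
  J5: completes at 55
  J6: completes at 67
  J7: completes at 85
Sum = 323
Average = 323/7
= 46.14


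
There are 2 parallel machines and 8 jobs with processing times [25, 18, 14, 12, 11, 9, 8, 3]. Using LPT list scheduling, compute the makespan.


Jobs (LPT sorted): [25, 18, 14, 12, 11, 9, 8, 3]
Machines: 2
  J=25 → Machine 1 (load: 0+25=25)
  J=18 → Machine 2 (load: 0+18=18)
  J=14 → Machine 2 (load: 18+14=32)
  J=12 → Machine 1 (load: 25+12=37)
  J=11 → Machine 2 (load: 32+11=43)
  J=9 → Machine 1 (load: 37+9=46)
  J=8 → Machine 2 (load: 43+8=51)
  J=3 → Machine 1 (load: 46+3=49)
Machine loads: [49, 51]
Makespan = max = 51 time units


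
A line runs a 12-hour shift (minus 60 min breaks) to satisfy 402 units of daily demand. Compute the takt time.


Available = 12×60 - 60 = 660 min
Takt time = 660 / 402
= 1.64 min/unit


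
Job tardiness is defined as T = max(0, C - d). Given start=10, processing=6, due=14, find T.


Completion = start + processing = 10 + 6 = 16
Tardiness = max(0, C - d) = max(0, 16 - 14)
= max(0, 2)
= 2


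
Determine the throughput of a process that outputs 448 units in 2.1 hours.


Throughput = units / time
= 448 / 2.1
= 213.3 units/hour


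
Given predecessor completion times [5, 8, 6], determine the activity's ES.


ES = max of all predecessor completion times
Predecessors: [5, 8, 6]
ES = max(5, 8, 6)
= 8


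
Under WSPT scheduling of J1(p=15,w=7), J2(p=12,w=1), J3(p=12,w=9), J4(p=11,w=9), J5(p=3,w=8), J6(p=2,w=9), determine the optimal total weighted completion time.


WSPT order (by p/w): J6 → J5 → J4 → J3 → J1 → J2
  J6: C=2, w·C=9×2=18
  J5: C=5, w·C=8×5=40
  J4: C=16, w·C=9×16=144
  J3: C=28, w·C=9×28=252
  J1: C=43, w·C=7×43=301
  J2: C=55, w·C=1×55=55
Σ w·C = 810
= 810


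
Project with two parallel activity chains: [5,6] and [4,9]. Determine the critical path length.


Path A: 5 + 6 = 11
Path B: 4 + 9 = 13
Critical path = longest = max(11, 13)
= 13 (Path B)


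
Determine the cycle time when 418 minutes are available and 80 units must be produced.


Cycle time = available time / demand
= 418 / 80
= 5.22 min/unit


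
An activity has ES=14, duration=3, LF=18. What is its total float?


EF = ES + duration = 14 + 3 = 17
LS = LF - duration = 18 - 3 = 15
Total Float = LF - EF = 18 - 17
(or LS - ES = 15 - 14)
= 1


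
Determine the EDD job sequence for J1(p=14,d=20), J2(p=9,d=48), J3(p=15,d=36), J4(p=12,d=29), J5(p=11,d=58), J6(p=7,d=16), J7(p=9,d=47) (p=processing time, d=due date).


EDD: sort by earliest due date
  J6: d=16, p=7
  J1: d=20, p=14
  J4: d=29, p=12
  J3: d=36, p=15
  J7: d=47, p=9
  J2: d=48, p=9
  J5: d=58, p=11
Order: J6 → J1 → J4 → J3 → J7 → J2 → J5


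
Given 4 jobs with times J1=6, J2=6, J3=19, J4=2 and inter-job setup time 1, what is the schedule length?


Makespan = Σ processing + (n-1) × setup
= (6 + 6 + 19 + 2) + (4-1)×1
= 33 + 3
= 36 time units


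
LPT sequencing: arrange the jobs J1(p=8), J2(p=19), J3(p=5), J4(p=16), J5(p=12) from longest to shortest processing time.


LPT: sort by longest processing time first
  J2: p=19
  J4: p=16
  J5: p=12
  J1: p=8
  J3: p=5
Order: J2 → J4 → J5 → J1 → J3


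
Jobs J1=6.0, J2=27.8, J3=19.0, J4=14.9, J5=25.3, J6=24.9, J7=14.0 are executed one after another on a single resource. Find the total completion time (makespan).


Sequential makespan: sum all processing times
= 6.0 + 27.8 + 19.0 + 14.9 + 25.3 + 24.9 + 14.0
= 131.9 time units


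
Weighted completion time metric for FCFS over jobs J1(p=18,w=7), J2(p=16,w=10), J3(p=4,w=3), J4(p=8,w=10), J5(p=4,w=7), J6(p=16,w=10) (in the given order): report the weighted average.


Completion times:
  J1: C=18, w×C=7×18=126
  J2: C=34, w×C=10×34=340
  J3: C=38, w×C=3×38=114
  J4: C=46, w×C=10×46=460
  J5: C=50, w×C=7×50=350
  J6: C=66, w×C=10×66=660
Sum w×C = 2050
Sum w = 47
Weighted avg = 2050/47
= 43.62


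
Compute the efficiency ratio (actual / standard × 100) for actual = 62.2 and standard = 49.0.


Efficiency = (actual / standard) × 100
= (62.2 / 49.0) × 100
= 126.9%


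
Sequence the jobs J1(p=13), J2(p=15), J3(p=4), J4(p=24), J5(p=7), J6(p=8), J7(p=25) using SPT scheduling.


SPT: sort by shortest processing time
  J3: p=4
  J5: p=7
  J6: p=8
  J1: p=13
  J2: p=15
  J4: p=24
  J7: p=25
Order: J3 → J5 → J6 → J1 → J2 → J4 → J7


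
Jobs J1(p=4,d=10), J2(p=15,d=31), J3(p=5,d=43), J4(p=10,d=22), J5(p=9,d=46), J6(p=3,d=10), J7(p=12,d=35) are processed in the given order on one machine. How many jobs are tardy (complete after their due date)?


Completion vs due date:
  J1: C=4, d=10 → on time
  J2: C=19, d=31 → on time
  J3: C=24, d=43 → on time
  J4: C=34, d=22 → TARDY
  J5: C=43, d=46 → on time
  J6: C=46, d=10 → TARDY
  J7: C=58, d=35 → TARDY
Tardy jobs: J4, J6, J7
Count = 3


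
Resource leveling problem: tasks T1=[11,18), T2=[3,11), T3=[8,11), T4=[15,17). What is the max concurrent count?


Check each time point for overlaps:
  t=8: 2 tasks active (T2, T3)
Max concurrent = 2


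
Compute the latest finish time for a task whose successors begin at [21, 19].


LF = min of all successor start times
Successors start at: [21, 19]
LF = min(21, 19)
= 19


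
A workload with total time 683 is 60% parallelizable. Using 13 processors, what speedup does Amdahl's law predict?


Amdahl's law: T_p = T × ((1-p) + p/N)
= 683 × ((1-0.6) + 0.6/13)
= 683 × (0.40 + 0.0462)
= 683 × 0.4462
= 304.72
Speedup = 683/304.72
= 2.24×


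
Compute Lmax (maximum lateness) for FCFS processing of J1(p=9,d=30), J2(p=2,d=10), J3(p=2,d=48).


Lateness per job (L = C - d):
  J1: C=9, d=30, L=-21
  J2: C=11, d=10, L=1
  J3: C=13, d=48, L=-35
Lmax = max(-21, 1, -35)
= 1


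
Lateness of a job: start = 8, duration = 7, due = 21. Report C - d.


Completion = 8 + 7 = 15
Lateness = C - d = 15 - 21
= -6


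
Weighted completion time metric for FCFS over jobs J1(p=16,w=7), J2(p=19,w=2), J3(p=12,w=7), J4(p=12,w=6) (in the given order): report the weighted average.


Completion times:
  J1: C=16, w×C=7×16=112
  J2: C=35, w×C=2×35=70
  J3: C=47, w×C=7×47=329
  J4: C=59, w×C=6×59=354
Sum w×C = 865
Sum w = 22
Weighted avg = 865/22
= 39.32


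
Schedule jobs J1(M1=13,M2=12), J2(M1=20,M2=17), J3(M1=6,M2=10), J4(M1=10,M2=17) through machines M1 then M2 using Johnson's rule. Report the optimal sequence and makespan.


Johnson's rule:
Group 1 (M1≤M2, sort by M1): ['J3', 'J4']
Group 2 (M1>M2, sort desc M2): ['J2', 'J1']
Sequence: J3 → J4 → J2 → J1
Makespan calculation:
  J3: M1 done=6, M2 done=16
  J4: M1 done=16, M2 done=33
  J2: M1 done=36, M2 done=53
  J1: M1 done=49, M2 done=65
= Sequence: J3 → J4 → J2 → J1, Makespan: 65


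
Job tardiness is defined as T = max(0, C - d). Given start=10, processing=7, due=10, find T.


Completion = start + processing = 10 + 7 = 17
Tardiness = max(0, C - d) = max(0, 17 - 10)
= max(0, 7)
= 7


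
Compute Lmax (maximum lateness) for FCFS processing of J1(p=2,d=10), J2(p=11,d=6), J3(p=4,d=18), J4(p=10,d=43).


Lateness per job (L = C - d):
  J1: C=2, d=10, L=-8
  J2: C=13, d=6, L=7
  J3: C=17, d=18, L=-1
  J4: C=27, d=43, L=-16
Lmax = max(-8, 7, -1, -16)
= 7


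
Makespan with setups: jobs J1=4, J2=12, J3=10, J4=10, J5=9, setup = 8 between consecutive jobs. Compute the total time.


Makespan = Σ processing + (n-1) × setup
= (4 + 12 + 10 + 10 + 9) + (5-1)×8
= 45 + 32
= 77 time units


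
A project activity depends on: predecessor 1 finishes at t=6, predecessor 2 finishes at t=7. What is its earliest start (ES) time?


ES = max of all predecessor completion times
Predecessors: [6, 7]
ES = max(6, 7)
= 7


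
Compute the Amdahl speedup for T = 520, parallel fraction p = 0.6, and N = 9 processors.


Amdahl's law: T_p = T × ((1-p) + p/N)
= 520 × ((1-0.6) + 0.6/9)
= 520 × (0.40 + 0.0667)
= 520 × 0.4667
= 242.67
Speedup = 520/242.67
= 2.14×


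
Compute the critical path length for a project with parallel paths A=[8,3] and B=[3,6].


Path A: 8 + 3 = 11
Path B: 3 + 6 = 9
Critical path = longest = max(11, 9)
= 11 (Path A)


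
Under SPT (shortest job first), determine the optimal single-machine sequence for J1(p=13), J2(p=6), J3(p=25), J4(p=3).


SPT: sort by shortest processing time
  J4: p=3
  J2: p=6
  J1: p=13
  J3: p=25
Order: J4 → J2 → J1 → J3


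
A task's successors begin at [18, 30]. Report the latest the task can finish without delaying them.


LF = min of all successor start times
Successors start at: [18, 30]
LF = min(18, 30)
= 18


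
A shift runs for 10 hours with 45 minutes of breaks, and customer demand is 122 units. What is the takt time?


Available = 10×60 - 45 = 555 min
Takt time = 555 / 122
= 4.55 min/unit


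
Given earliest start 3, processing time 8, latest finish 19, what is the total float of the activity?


EF = ES + duration = 3 + 8 = 11
LS = LF - duration = 19 - 8 = 11
Total Float = LF - EF = 19 - 11
(or LS - ES = 11 - 3)
= 8


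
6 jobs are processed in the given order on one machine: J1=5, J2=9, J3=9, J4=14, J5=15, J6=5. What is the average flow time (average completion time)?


Completion times:
  J1: completes at 5
  J2: completes at 14
  J3: completes at 23
  J4: completes at 37
  J5: completes at 52
  J6: completes at 57
Sum = 188
Average = 188/6
= 31.33


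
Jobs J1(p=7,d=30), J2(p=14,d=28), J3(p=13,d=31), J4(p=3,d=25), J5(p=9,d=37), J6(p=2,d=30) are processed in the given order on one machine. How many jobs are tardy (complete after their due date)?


Completion vs due date:
  J1: C=7, d=30 → on time
  J2: C=21, d=28 → on time
  J3: C=34, d=31 → TARDY
  J4: C=37, d=25 → TARDY
  J5: C=46, d=37 → TARDY
  J6: C=48, d=30 → TARDY
Tardy jobs: J3, J4, J5, J6
Count = 4


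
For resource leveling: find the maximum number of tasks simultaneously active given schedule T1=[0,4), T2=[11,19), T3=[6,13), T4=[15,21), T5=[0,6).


Check each time point for overlaps:
  t=0: 2 tasks active (T1, T5)
Max concurrent = 2


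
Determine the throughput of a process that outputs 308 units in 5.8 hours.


Throughput = units / time
= 308 / 5.8
= 53.1 units/hour


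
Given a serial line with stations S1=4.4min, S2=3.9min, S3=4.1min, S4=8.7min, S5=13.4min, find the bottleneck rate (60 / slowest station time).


Bottleneck = longest station time
Station times: [4.4, 3.9, 4.1, 8.7, 13.4]
Max = 13.4 min
Rate = 60 / 13.4
= 4.48 units/hour (bottleneck: 13.4min)


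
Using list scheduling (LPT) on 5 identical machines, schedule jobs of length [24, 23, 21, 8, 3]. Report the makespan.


Jobs (LPT sorted): [24, 23, 21, 8, 3]
Machines: 5
  J=24 → Machine 1 (load: 0+24=24)
  J=23 → Machine 2 (load: 0+23=23)
  J=21 → Machine 3 (load: 0+21=21)
  J=8 → Machine 4 (load: 0+8=8)
  J=3 → Machine 5 (load: 0+3=3)
Machine loads: [24, 23, 21, 8, 3]
Makespan = max = 24 time units


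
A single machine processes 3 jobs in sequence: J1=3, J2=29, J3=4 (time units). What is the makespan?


Sequential makespan: sum all processing times
= 3 + 29 + 4
= 36 time units


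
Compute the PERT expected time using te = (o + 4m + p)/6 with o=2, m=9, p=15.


te = (o + 4m + p) / 6
= (2 + 4×9 + 15) / 6
= (2 + 36 + 15) / 6
= 53 / 6
= 8.83


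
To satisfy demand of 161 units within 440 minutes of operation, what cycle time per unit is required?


Cycle time = available time / demand
= 440 / 161
= 2.73 min/unit


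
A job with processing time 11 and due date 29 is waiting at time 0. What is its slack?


Slack = due - current_time - processing
= 29 - 0 - 11
= 18


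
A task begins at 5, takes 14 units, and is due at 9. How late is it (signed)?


Completion = 5 + 14 = 19
Lateness = C - d = 19 - 9
= 10


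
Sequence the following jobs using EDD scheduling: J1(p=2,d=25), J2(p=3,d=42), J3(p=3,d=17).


EDD: sort by earliest due date
  J3: d=17, p=3
  J1: d=25, p=2
  J2: d=42, p=3
Order: J3 → J1 → J2


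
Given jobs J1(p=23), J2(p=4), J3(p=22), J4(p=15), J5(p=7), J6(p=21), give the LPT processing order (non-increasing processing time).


LPT: sort by longest processing time first
  J1: p=23
  J3: p=22
  J6: p=21
  J4: p=15
  J5: p=7
  J2: p=4
Order: J1 → J3 → J6 → J4 → J5 → J2


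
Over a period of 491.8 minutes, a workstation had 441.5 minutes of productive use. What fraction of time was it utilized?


Utilization = busy / total × 100
= 441.5 / 491.8 × 100
= 89.8%


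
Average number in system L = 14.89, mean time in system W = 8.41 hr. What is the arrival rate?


Little's law: L = λW → λ = L / W
= 14.89 / 8.41
= 1.77 per hour


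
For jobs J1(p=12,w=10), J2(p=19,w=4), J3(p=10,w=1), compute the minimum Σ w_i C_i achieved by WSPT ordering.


WSPT order (by p/w): J1 → J2 → J3
  J1: C=12, w·C=10×12=120
  J2: C=31, w·C=4×31=124
  J3: C=41, w·C=1×41=41
Σ w·C = 285
= 285


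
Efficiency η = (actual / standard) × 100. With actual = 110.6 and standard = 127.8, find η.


Efficiency = (actual / standard) × 100
= (110.6 / 127.8) × 100
= 86.5%


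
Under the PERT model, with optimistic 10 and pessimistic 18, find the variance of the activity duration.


σ² = ((p - o) / 6)² = (p - o)² / 36
= (18 - 10)² / 36
= 8² / 36
= 64 / 36
= 1.7778


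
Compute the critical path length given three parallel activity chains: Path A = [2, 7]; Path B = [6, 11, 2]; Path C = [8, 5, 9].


Path A: 2 + 7 = 9
Path B: 6 + 11 + 2 = 19
Path C: 8 + 5 + 9 = 22
Critical path = longest = max(9, 19, 22)
= 22 (Path C)


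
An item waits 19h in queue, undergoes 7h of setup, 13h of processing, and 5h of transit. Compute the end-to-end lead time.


Lead time = queue + setup + processing + transit
= 19 + 7 + 13 + 5
= 44 hours


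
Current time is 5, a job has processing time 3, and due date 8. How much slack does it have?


Slack = due - current_time - processing
= 8 - 5 - 3
= 0


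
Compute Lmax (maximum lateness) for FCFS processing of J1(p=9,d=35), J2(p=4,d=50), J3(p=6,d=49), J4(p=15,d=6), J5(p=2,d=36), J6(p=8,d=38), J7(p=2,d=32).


Lateness per job (L = C - d):
  J1: C=9, d=35, L=-26
  J2: C=13, d=50, L=-37
  J3: C=19, d=49, L=-30
  J4: C=34, d=6, L=28
  J5: C=36, d=36, L=0
  J6: C=44, d=38, L=6
  J7: C=46, d=32, L=14
Lmax = max(-26, -37, -30, 28, 0, 6, 14)
= 28


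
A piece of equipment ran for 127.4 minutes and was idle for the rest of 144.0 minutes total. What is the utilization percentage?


Utilization = busy / total × 100
= 127.4 / 144.0 × 100
= 88.5%


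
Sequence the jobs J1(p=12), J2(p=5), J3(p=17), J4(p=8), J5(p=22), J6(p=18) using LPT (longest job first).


LPT: sort by longest processing time first
  J5: p=22
  J6: p=18
  J3: p=17
  J1: p=12
  J4: p=8
  J2: p=5
Order: J5 → J6 → J3 → J1 → J4 → J2


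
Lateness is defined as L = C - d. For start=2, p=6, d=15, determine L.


Completion = 2 + 6 = 8
Lateness = C - d = 8 - 15
= -7


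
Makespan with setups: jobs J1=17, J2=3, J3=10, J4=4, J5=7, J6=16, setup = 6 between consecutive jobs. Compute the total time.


Makespan = Σ processing + (n-1) × setup
= (17 + 3 + 10 + 4 + 7 + 16) + (6-1)×6
= 57 + 30
= 87 time units


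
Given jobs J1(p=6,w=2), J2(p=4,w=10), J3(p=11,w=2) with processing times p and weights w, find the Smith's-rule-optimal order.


WSPT (Smith's rule): sort by p/w ascending
  J2: p/w = 4/10 = 0.400
  J1: p/w = 6/2 = 3.000
  J3: p/w = 11/2 = 5.500
Order: J2 → J1 → J3


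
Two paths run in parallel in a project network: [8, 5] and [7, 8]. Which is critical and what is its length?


Path A: 8 + 5 = 13
Path B: 7 + 8 = 15
Critical path = longest = max(13, 15)
= 15 (Path B)


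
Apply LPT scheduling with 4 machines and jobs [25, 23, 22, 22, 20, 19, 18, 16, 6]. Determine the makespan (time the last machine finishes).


Jobs (LPT sorted): [25, 23, 22, 22, 20, 19, 18, 16, 6]
Machines: 4
  J=25 → Machine 1 (load: 0+25=25)
  J=23 → Machine 2 (load: 0+23=23)
  J=22 → Machine 3 (load: 0+22=22)
  J=22 → Machine 4 (load: 0+22=22)
  J=20 → Machine 3 (load: 22+20=42)
  J=19 → Machine 4 (load: 22+19=41)
  J=18 → Machine 2 (load: 23+18=41)
  J=16 → Machine 1 (load: 25+16=41)
  J=6 → Machine 1 (load: 41+6=47)
Machine loads: [47, 41, 42, 41]
Makespan = max = 47 time units


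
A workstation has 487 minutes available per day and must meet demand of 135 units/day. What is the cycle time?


Cycle time = available time / demand
= 487 / 135
= 3.61 min/unit


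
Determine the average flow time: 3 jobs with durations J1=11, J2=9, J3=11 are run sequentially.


Completion times:
  J1: completes at 11
  J2: completes at 20
  J3: completes at 31
Sum = 62
Average = 62/3
= 20.67
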